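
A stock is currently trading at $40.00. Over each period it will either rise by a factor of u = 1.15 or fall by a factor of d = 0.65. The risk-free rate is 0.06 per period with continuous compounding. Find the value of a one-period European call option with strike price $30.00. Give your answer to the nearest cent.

$12.41

Risk-neutral probability p = (e^0.06 − 0.65)/(1.15 − 0.65) = 0.4118/0.5000 = 0.8237
Terminal stock prices: S_u = 46, S_d = 26
Terminal payoffs (S − K): max(16, 0) = 16, max(-4, 0) = 0
Node 0 (S = 40): V_0 = e^(−0.06)·[0.8237·16.0000 + 0.1763·0.0000] = 12.4113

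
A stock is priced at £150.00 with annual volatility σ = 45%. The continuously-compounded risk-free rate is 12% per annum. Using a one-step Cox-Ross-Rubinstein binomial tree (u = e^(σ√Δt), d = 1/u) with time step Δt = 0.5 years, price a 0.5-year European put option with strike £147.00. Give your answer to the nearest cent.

CRR parameters: u = e^(σ√Δt) = e^(0.45·√0.5) = 1.3746, d = 1/u = 0.7275
Per-period rate: rΔt = 0.12·0.5 = 0.06, so R = e^0.06 = 1.0618
Risk-neutral probability p = (e^0.06 − 0.7275)/(1.3746 − 0.7275) = 0.3344/0.6472 = 0.5167
Terminal stock prices: S_u = 206.2, S_d = 109.1
Terminal payoffs (K − S): max(-59.2, 0) = 0, max(37.88, 0) = 37.88
Node 0 (S = 150): V_0 = e^(−0.06)·[0.5167·0.0000 + 0.4833·37.8812] = 17.2432

£17.24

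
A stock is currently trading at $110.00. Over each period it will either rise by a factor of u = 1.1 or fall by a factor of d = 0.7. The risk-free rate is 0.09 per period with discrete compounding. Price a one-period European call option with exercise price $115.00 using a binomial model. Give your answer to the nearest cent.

Risk-neutral probability p = (1 + 0.09 − 0.7)/(1.1 − 0.7) = 0.3900/0.4000 = 0.9750
Terminal stock prices: S_u = 121, S_d = 77
Terminal payoffs (S − K): max(6, 0) = 6, max(-38, 0) = 0
Node 0 (S = 110): V_0 = 1/1.09·[0.9750·6.0000 + 0.0250·0.0000] = 5.3670

$5.37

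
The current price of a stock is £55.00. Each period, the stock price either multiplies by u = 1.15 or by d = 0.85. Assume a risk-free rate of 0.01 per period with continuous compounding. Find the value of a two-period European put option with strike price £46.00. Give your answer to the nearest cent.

Risk-neutral probability p = (e^0.01 − 0.85)/(1.15 − 0.85) = 0.1601/0.3000 = 0.5335
Terminal stock prices: S_uu = 72.74, S_ud = 53.76, S_dd = 39.74
Terminal payoffs (K − S): max(-26.74, 0) = 0, max(-7.762, 0) = 0, max(6.263, 0) = 6.263
Node u (S = 63.25): V_u = e^(−0.01)·[0.5335·0.0000 + 0.4665·0.0000] = 0.0000
Node d (S = 46.75): V_d = e^(−0.01)·[0.5335·0.0000 + 0.4665·6.2625] = 2.8924
Node 0 (S = 55): V_0 = e^(−0.01)·[0.5335·0.0000 + 0.4665·2.8924] = 1.3359

£1.34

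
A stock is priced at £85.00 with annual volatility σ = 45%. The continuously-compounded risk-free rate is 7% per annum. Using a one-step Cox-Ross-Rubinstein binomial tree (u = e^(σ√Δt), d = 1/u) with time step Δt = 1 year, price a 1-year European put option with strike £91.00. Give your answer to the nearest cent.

£18.28

CRR parameters: u = e^(σ√Δt) = e^(0.45·√1) = 1.5683, d = 1/u = 0.6376
Per-period rate: rΔt = 0.07·1 = 0.07, so R = e^0.07 = 1.0725
Risk-neutral probability p = (e^0.07 − 0.6376)/(1.5683 − 0.6376) = 0.4349/0.9307 = 0.4673
Terminal stock prices: S_u = 133.3, S_d = 54.2
Terminal payoffs (K − S): max(-42.31, 0) = 0, max(36.8, 0) = 36.8
Node 0 (S = 85): V_0 = e^(−0.07)·[0.4673·0.0000 + 0.5327·36.8016] = 18.2799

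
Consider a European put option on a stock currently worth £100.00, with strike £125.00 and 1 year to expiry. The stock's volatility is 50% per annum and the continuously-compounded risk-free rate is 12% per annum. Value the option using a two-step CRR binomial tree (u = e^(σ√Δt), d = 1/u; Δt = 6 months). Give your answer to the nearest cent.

£27.99

CRR parameters: u = e^(σ√Δt) = e^(0.5·√0.5) = 1.4241, d = 1/u = 0.7022
Per-period rate: rΔt = 0.12·0.5 = 0.06, so R = e^0.06 = 1.0618
Risk-neutral probability p = (e^0.06 − 0.7022)/(1.4241 − 0.7022) = 0.3596/0.7219 = 0.4982
Terminal stock prices: S_uu = 202.8, S_ud = 100, S_dd = 49.31
Terminal payoffs (K − S): max(-77.81, 0) = 0, max(25, 0) = 25, max(75.69, 0) = 75.69
Node u (S = 142.4): V_u = e^(−0.06)·[0.4982·0.0000 + 0.5018·25.0000] = 11.8150
Node d (S = 70.22): V_d = e^(−0.06)·[0.4982·25.0000 + 0.5018·75.6931] = 47.5017
Node 0 (S = 100): V_0 = e^(−0.06)·[0.4982·11.8150 + 0.5018·47.5017] = 27.9925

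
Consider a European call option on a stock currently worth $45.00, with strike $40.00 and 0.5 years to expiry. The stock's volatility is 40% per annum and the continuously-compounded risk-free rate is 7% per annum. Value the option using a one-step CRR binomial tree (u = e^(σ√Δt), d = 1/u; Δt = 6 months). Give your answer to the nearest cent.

$9.36

CRR parameters: u = e^(σ√Δt) = e^(0.4·√0.5) = 1.3269, d = 1/u = 0.7536
Per-period rate: rΔt = 0.07·0.5 = 0.035, so R = e^0.035 = 1.0356
Risk-neutral probability p = (e^0.035 − 0.7536)/(1.3269 − 0.7536) = 0.2820/0.5733 = 0.4919
Terminal stock prices: S_u = 59.71, S_d = 33.91
Terminal payoffs (S − K): max(19.71, 0) = 19.71, max(-6.086, 0) = 0
Node 0 (S = 45): V_0 = e^(−0.035)·[0.4919·19.7103 + 0.5081·0.0000] = 9.3619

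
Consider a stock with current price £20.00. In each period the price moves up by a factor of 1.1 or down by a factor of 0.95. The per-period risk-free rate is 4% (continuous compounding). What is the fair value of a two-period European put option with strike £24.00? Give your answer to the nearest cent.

Risk-neutral probability p = (e^0.04 − 0.95)/(1.1 − 0.95) = 0.0908/0.1500 = 0.6054
Terminal stock prices: S_uu = 24.2, S_ud = 20.9, S_dd = 18.05
Terminal payoffs (K − S): max(-0.2, 0) = 0, max(3.1, 0) = 3.1, max(5.95, 0) = 5.95
Node u (S = 22): V_u = e^(−0.04)·[0.6054·0.0000 + 0.3946·3.1000] = 1.1753
Node d (S = 19): V_d = e^(−0.04)·[0.6054·3.1000 + 0.3946·5.9500] = 4.0589
Node 0 (S = 20): V_0 = e^(−0.04)·[0.6054·1.1753 + 0.3946·4.0589] = 2.2225

£2.22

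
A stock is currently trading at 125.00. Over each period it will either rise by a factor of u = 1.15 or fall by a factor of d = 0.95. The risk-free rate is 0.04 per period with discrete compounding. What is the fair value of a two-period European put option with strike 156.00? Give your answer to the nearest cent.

20.97

Risk-neutral probability p = (1 + 0.04 − 0.95)/(1.15 − 0.95) = 0.0900/0.2000 = 0.4500
Terminal stock prices: S_uu = 165.3, S_ud = 136.6, S_dd = 112.8
Terminal payoffs (K − S): max(-9.312, 0) = 0, max(19.44, 0) = 19.44, max(43.19, 0) = 43.19
Node u (S = 143.8): V_u = 1/1.04·[0.4500·0.0000 + 0.5500·19.4375] = 10.2794
Node d (S = 118.8): V_d = 1/1.04·[0.4500·19.4375 + 0.5500·43.1875] = 31.2500
Node 0 (S = 125): V_0 = 1/1.04·[0.4500·10.2794 + 0.5500·31.2500] = 20.9743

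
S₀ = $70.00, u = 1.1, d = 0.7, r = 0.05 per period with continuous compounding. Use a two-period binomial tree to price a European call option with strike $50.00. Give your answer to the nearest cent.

$24.97

Risk-neutral probability p = (e^0.05 − 0.7)/(1.1 − 0.7) = 0.3513/0.4000 = 0.8782
Terminal stock prices: S_uu = 84.7, S_ud = 53.9, S_dd = 34.3
Terminal payoffs (S − K): max(34.7, 0) = 34.7, max(3.9, 0) = 3.9, max(-15.7, 0) = 0
Node u (S = 77): V_u = e^(−0.05)·[0.8782·34.7000 + 0.1218·3.9000] = 29.4385
Node d (S = 49): V_d = e^(−0.05)·[0.8782·3.9000 + 0.1218·0.0000] = 3.2579
Node 0 (S = 70): V_0 = e^(−0.05)·[0.8782·29.4385 + 0.1218·3.2579] = 24.9690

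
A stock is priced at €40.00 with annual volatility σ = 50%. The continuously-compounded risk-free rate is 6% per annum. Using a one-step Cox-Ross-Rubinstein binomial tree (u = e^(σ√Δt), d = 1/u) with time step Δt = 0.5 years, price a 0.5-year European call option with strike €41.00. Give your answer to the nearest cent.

CRR parameters: u = e^(σ√Δt) = e^(0.5·√0.5) = 1.4241, d = 1/u = 0.7022
Per-period rate: rΔt = 0.06·0.5 = 0.03, so R = e^0.03 = 1.0305
Risk-neutral probability p = (e^0.03 − 0.7022)/(1.4241 − 0.7022) = 0.3283/0.7219 = 0.4547
Terminal stock prices: S_u = 56.96, S_d = 28.09
Terminal payoffs (S − K): max(15.96, 0) = 15.96, max(-12.91, 0) = 0
Node 0 (S = 40): V_0 = e^(−0.03)·[0.4547·15.9648 + 0.5453·0.0000] = 7.0447

€7.04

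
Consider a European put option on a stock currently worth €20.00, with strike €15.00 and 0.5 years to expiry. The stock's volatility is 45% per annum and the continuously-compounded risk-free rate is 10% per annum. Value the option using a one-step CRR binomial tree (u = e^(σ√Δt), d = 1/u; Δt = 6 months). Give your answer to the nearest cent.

€0.21

CRR parameters: u = e^(σ√Δt) = e^(0.45·√0.5) = 1.3746, d = 1/u = 0.7275
Per-period rate: rΔt = 0.1·0.5 = 0.05, so R = e^0.05 = 1.0513
Risk-neutral probability p = (e^0.05 − 0.7275)/(1.3746 − 0.7275) = 0.3238/0.6472 = 0.5003
Terminal stock prices: S_u = 27.49, S_d = 14.55
Terminal payoffs (K − S): max(-12.49, 0) = 0, max(0.4508, 0) = 0.4508
Node 0 (S = 20): V_0 = e^(−0.05)·[0.5003·0.0000 + 0.4997·0.4508] = 0.2143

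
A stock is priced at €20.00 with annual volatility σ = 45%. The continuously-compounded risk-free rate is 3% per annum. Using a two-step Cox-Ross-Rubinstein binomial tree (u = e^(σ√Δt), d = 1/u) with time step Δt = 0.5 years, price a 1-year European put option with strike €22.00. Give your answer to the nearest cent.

€4.38

CRR parameters: u = e^(σ√Δt) = e^(0.45·√0.5) = 1.3746, d = 1/u = 0.7275
Per-period rate: rΔt = 0.03·0.5 = 0.015, so R = e^0.015 = 1.0151
Risk-neutral probability p = (e^0.015 − 0.7275)/(1.3746 − 0.7275) = 0.2877/0.6472 = 0.4445
Terminal stock prices: S_uu = 37.79, S_ud = 20, S_dd = 10.58
Terminal payoffs (K − S): max(-15.79, 0) = 0, max(2, 0) = 2, max(11.42, 0) = 11.42
Node u (S = 27.49): V_u = e^(−0.015)·[0.4445·0.0000 + 0.5555·2.0000] = 1.0945
Node d (S = 14.55): V_d = e^(−0.015)·[0.4445·2.0000 + 0.5555·11.4161] = 7.1233
Node 0 (S = 20): V_0 = e^(−0.015)·[0.4445·1.0945 + 0.5555·7.1233] = 4.3775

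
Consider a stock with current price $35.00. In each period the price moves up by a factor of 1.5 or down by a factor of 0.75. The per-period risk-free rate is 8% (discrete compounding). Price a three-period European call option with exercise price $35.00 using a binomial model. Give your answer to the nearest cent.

$11.83

Risk-neutral probability p = (1 + 0.08 − 0.75)/(1.5 − 0.75) = 0.3300/0.7500 = 0.4400
Terminal stock prices: S_uuu = 118.1, S_uud = 59.06, S_udd = 29.53, S_ddd = 14.77
Terminal payoffs (S − K): max(83.12, 0) = 83.12, max(24.06, 0) = 24.06, max(-5.469, 0) = 0, max(-20.23, 0) = 0
Node uu (S = 78.75): V_uu = 1/1.08·[0.4400·83.1250 + 0.5600·24.0625] = 46.3426
Node ud (S = 39.38): V_ud = 1/1.08·[0.4400·24.0625 + 0.5600·0.0000] = 9.8032
Node dd (S = 19.69): V_dd = 1/1.08·[0.4400·0.0000 + 0.5600·0.0000] = 0.0000
Node u (S = 52.5): V_u = 1/1.08·[0.4400·46.3426 + 0.5600·9.8032] = 23.9635
Node d (S = 26.25): V_d = 1/1.08·[0.4400·9.8032 + 0.5600·0.0000] = 3.9939
Node 0 (S = 35): V_0 = 1/1.08·[0.4400·23.9635 + 0.5600·3.9939] = 11.8338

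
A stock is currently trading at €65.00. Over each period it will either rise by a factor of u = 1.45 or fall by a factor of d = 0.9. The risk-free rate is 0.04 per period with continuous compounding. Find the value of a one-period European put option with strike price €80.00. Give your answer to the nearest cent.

Risk-neutral probability p = (e^0.04 − 0.9)/(1.45 − 0.9) = 0.1408/0.5500 = 0.2560
Terminal stock prices: S_u = 94.25, S_d = 58.5
Terminal payoffs (K − S): max(-14.25, 0) = 0, max(21.5, 0) = 21.5
Node 0 (S = 65): V_0 = e^(−0.04)·[0.2560·0.0000 + 0.7440·21.5000] = 15.3684

€15.37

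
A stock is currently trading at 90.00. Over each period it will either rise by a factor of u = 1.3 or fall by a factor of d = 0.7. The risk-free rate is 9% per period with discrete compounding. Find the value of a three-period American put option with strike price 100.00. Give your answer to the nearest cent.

Risk-neutral probability p = (1 + 0.09 − 0.7)/(1.3 − 0.7) = 0.3900/0.6000 = 0.6500
Terminal stock prices: S_uuu = 197.7, S_uud = 106.5, S_udd = 57.33, S_ddd = 30.87
Terminal payoffs (K − S): max(-97.73, 0) = 0, max(-6.47, 0) = 0, max(42.67, 0) = 42.67, max(69.13, 0) = 69.13
Node uu (S = 152.1): continuation = 1/1.09·[0.6500·0.0000 + 0.3500·0.0000] = 0.0000; exercise value = 0.0000 ≤ continuation, so V_uu = 0.0000
Node ud (S = 81.9): continuation = 1/1.09·[0.6500·0.0000 + 0.3500·42.6700] = 13.7014; exercise value = 18.1000 > continuation, so V_ud = 18.1000 (exercise)
Node dd (S = 44.1): continuation = 1/1.09·[0.6500·42.6700 + 0.3500·69.1300] = 47.6431; exercise value = 55.9000 > continuation, so V_dd = 55.9000 (exercise)
Node u (S = 117): continuation = 1/1.09·[0.6500·0.0000 + 0.3500·18.1000] = 5.8119; exercise value = 0.0000 ≤ continuation, so V_u = 5.8119
Node d (S = 63): continuation = 1/1.09·[0.6500·18.1000 + 0.3500·55.9000] = 28.7431; exercise value = 37.0000 > continuation, so V_d = 37.0000 (exercise)
Node 0 (S = 90): continuation = 1/1.09·[0.6500·5.8119 + 0.3500·37.0000] = 15.3466; exercise value = 10.0000 ≤ continuation, so V_0 = 15.3466

15.35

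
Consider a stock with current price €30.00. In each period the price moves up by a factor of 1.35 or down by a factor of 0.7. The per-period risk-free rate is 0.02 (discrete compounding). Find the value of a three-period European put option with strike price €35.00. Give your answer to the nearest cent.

€8.48

Risk-neutral probability p = (1 + 0.02 − 0.7)/(1.35 − 0.7) = 0.3200/0.6500 = 0.4923
Terminal stock prices: S_uuu = 73.81, S_uud = 38.27, S_udd = 19.84, S_ddd = 10.29
Terminal payoffs (K − S): max(-38.81, 0) = 0, max(-3.273, 0) = 0, max(15.16, 0) = 15.16, max(24.71, 0) = 24.71
Node uu (S = 54.68): V_uu = 1/1.02·[0.4923·0.0000 + 0.5077·0.0000] = 0.0000
Node ud (S = 28.35): V_ud = 1/1.02·[0.4923·0.0000 + 0.5077·15.1550] = 7.5432
Node dd (S = 14.7): V_dd = 1/1.02·[0.4923·15.1550 + 0.5077·24.7100] = 19.6137
Node u (S = 40.5): V_u = 1/1.02·[0.4923·0.0000 + 0.5077·7.5432] = 3.7545
Node d (S = 21): V_d = 1/1.02·[0.4923·7.5432 + 0.5077·19.6137] = 13.4033
Node 0 (S = 30): V_0 = 1/1.02·[0.4923·3.7545 + 0.5077·13.4033] = 8.4834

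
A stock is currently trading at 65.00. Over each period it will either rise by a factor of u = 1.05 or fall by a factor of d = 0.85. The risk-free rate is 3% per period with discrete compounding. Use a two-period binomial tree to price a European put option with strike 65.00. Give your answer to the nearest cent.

Risk-neutral probability p = (1 + 0.03 − 0.85)/(1.05 − 0.85) = 0.1800/0.2000 = 0.9000
Terminal stock prices: S_uu = 71.66, S_ud = 58.01, S_dd = 46.96
Terminal payoffs (K − S): max(-6.663, 0) = 0, max(6.988, 0) = 6.988, max(18.04, 0) = 18.04
Node u (S = 68.25): V_u = 1/1.03·[0.9000·0.0000 + 0.1000·6.9875] = 0.6784
Node d (S = 55.25): V_d = 1/1.03·[0.9000·6.9875 + 0.1000·18.0375] = 7.8568
Node 0 (S = 65): V_0 = 1/1.03·[0.9000·0.6784 + 0.1000·7.8568] = 1.3556

1.36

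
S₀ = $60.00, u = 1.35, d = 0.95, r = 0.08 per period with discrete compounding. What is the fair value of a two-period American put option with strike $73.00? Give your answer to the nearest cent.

$13.00

Risk-neutral probability p = (1 + 0.08 − 0.95)/(1.35 − 0.95) = 0.1300/0.4000 = 0.3250
Terminal stock prices: S_uu = 109.4, S_ud = 76.95, S_dd = 54.15
Terminal payoffs (K − S): max(-36.35, 0) = 0, max(-3.95, 0) = 0, max(18.85, 0) = 18.85
Node u (S = 81): continuation = 1/1.08·[0.3250·0.0000 + 0.6750·0.0000] = 0.0000; exercise value = 0.0000 ≤ continuation, so V_u = 0.0000
Node d (S = 57): continuation = 1/1.08·[0.3250·0.0000 + 0.6750·18.8500] = 11.7812; exercise value = 16.0000 > continuation, so V_d = 16.0000 (exercise)
Node 0 (S = 60): continuation = 1/1.08·[0.3250·0.0000 + 0.6750·16.0000] = 10.0000; exercise value = 13.0000 > continuation, so V_0 = 13.0000 (exercise)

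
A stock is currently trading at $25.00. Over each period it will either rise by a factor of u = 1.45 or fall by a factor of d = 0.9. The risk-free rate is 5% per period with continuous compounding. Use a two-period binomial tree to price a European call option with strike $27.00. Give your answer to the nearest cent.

$3.78

Risk-neutral probability p = (e^0.05 − 0.9)/(1.45 − 0.9) = 0.1513/0.5500 = 0.2750
Terminal stock prices: S_uu = 52.56, S_ud = 32.62, S_dd = 20.25
Terminal payoffs (S − K): max(25.56, 0) = 25.56, max(5.625, 0) = 5.625, max(-6.75, 0) = 0
Node u (S = 36.25): V_u = e^(−0.05)·[0.2750·25.5625 + 0.7250·5.6250] = 10.5668
Node d (S = 22.5): V_d = e^(−0.05)·[0.2750·5.6250 + 0.7250·0.0000] = 1.4716
Node 0 (S = 25): V_0 = e^(−0.05)·[0.2750·10.5668 + 0.7250·1.4716] = 3.7794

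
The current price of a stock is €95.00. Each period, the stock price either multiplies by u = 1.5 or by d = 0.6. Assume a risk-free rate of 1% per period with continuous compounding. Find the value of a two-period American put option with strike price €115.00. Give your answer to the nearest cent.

€38.43

Risk-neutral probability p = (e^0.01 − 0.6)/(1.5 − 0.6) = 0.4101/0.9000 = 0.4556
Terminal stock prices: S_uu = 213.8, S_ud = 85.5, S_dd = 34.2
Terminal payoffs (K − S): max(-98.75, 0) = 0, max(29.5, 0) = 29.5, max(80.8, 0) = 80.8
Node u (S = 142.5): continuation = e^(−0.01)·[0.4556·0.0000 + 0.5444·29.5000] = 15.8997; exercise value = 0.0000 ≤ continuation, so V_u = 15.8997
Node d (S = 57): continuation = e^(−0.01)·[0.4556·29.5000 + 0.5444·80.8000] = 56.8557; exercise value = 58.0000 > continuation, so V_d = 58.0000 (exercise)
Node 0 (S = 95): continuation = e^(−0.01)·[0.4556·15.8997 + 0.5444·58.0000] = 38.4324; exercise value = 20.0000 ≤ continuation, so V_0 = 38.4324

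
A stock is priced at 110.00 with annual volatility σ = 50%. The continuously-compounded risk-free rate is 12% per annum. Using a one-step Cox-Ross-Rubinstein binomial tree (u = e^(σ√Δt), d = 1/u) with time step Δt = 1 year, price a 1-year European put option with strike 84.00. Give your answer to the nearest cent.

7.67

CRR parameters: u = e^(σ√Δt) = e^(0.5·√1) = 1.6487, d = 1/u = 0.6065
Per-period rate: rΔt = 0.12·1 = 0.12, so R = e^0.12 = 1.1275
Risk-neutral probability p = (e^0.12 − 0.6065)/(1.6487 − 0.6065) = 0.5210/1.0422 = 0.4999
Terminal stock prices: S_u = 181.4, S_d = 66.72
Terminal payoffs (K − S): max(-97.36, 0) = 0, max(17.28, 0) = 17.28
Node 0 (S = 110): V_0 = e^(−0.12)·[0.4999·0.0000 + 0.5001·17.2816] = 7.6656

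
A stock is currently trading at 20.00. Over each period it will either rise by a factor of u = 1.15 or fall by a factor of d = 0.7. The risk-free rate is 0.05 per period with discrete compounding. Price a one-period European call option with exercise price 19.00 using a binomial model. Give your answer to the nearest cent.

2.96

Risk-neutral probability p = (1 + 0.05 − 0.7)/(1.15 − 0.7) = 0.3500/0.4500 = 0.7778
Terminal stock prices: S_u = 23, S_d = 14
Terminal payoffs (S − K): max(4, 0) = 4, max(-5, 0) = 0
Node 0 (S = 20): V_0 = 1/1.05·[0.7778·4.0000 + 0.2222·0.0000] = 2.9630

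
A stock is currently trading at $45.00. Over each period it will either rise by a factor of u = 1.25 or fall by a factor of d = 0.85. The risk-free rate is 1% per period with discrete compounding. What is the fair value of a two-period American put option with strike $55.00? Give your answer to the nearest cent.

Risk-neutral probability p = (1 + 0.01 − 0.85)/(1.25 − 0.85) = 0.1600/0.4000 = 0.4000
Terminal stock prices: S_uu = 70.31, S_ud = 47.81, S_dd = 32.51
Terminal payoffs (K − S): max(-15.31, 0) = 0, max(7.188, 0) = 7.188, max(22.49, 0) = 22.49
Node u (S = 56.25): continuation = 1/1.01·[0.4000·0.0000 + 0.6000·7.1875] = 4.2698; exercise value = 0.0000 ≤ continuation, so V_u = 4.2698
Node d (S = 38.25): continuation = 1/1.01·[0.4000·7.1875 + 0.6000·22.4875] = 16.2054; exercise value = 16.7500 > continuation, so V_d = 16.7500 (exercise)
Node 0 (S = 45): continuation = 1/1.01·[0.4000·4.2698 + 0.6000·16.7500] = 11.6415; exercise value = 10.0000 ≤ continuation, so V_0 = 11.6415

$11.64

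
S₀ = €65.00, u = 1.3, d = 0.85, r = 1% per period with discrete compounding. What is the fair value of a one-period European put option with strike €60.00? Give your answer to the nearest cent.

Risk-neutral probability p = (1 + 0.01 − 0.85)/(1.3 − 0.85) = 0.1600/0.4500 = 0.3556
Terminal stock prices: S_u = 84.5, S_d = 55.25
Terminal payoffs (K − S): max(-24.5, 0) = 0, max(4.75, 0) = 4.75
Node 0 (S = 65): V_0 = 1/1.01·[0.3556·0.0000 + 0.6444·4.7500] = 3.0308

€3.03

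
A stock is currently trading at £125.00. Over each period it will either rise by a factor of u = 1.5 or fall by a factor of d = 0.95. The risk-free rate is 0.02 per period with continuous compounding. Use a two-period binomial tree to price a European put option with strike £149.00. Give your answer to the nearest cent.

£26.46

Risk-neutral probability p = (e^0.02 − 0.95)/(1.5 − 0.95) = 0.0702/0.5500 = 0.1276
Terminal stock prices: S_uu = 281.2, S_ud = 178.1, S_dd = 112.8
Terminal payoffs (K − S): max(-132.2, 0) = 0, max(-29.12, 0) = 0, max(36.19, 0) = 36.19
Node u (S = 187.5): V_u = e^(−0.02)·[0.1276·0.0000 + 0.8724·0.0000] = 0.0000
Node d (S = 118.8): V_d = e^(−0.02)·[0.1276·0.0000 + 0.8724·36.1875] = 30.9435
Node 0 (S = 125): V_0 = e^(−0.02)·[0.1276·0.0000 + 0.8724·30.9435] = 26.4594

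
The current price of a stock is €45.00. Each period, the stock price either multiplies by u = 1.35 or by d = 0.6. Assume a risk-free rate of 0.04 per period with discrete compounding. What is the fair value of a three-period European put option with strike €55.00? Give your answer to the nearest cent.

Risk-neutral probability p = (1 + 0.04 − 0.6)/(1.35 − 0.6) = 0.4400/0.7500 = 0.5867
Terminal stock prices: S_uuu = 110.7, S_uud = 49.21, S_udd = 21.87, S_ddd = 9.72
Terminal payoffs (K − S): max(-55.72, 0) = 0, max(5.792, 0) = 5.792, max(33.13, 0) = 33.13, max(45.28, 0) = 45.28
Node uu (S = 82.01): V_uu = 1/1.04·[0.5867·0.0000 + 0.4133·5.7925] = 2.3021
Node ud (S = 36.45): V_ud = 1/1.04·[0.5867·5.7925 + 0.4133·33.1300] = 16.4346
Node dd (S = 16.2): V_dd = 1/1.04·[0.5867·33.1300 + 0.4133·45.2800] = 36.6846
Node u (S = 60.75): V_u = 1/1.04·[0.5867·2.3021 + 0.4133·16.4346] = 7.8304
Node d (S = 27): V_d = 1/1.04·[0.5867·16.4346 + 0.4133·36.6846] = 23.8506
Node 0 (S = 45): V_0 = 1/1.04·[0.5867·7.8304 + 0.4133·23.8506] = 13.8962

€13.90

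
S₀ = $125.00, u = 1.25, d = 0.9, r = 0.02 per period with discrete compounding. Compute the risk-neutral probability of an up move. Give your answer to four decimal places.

p = 0.3429

Risk-neutral probability p = (1 + 0.02 − 0.9)/(1.25 − 0.9) = 0.1200/0.3500 = 0.3429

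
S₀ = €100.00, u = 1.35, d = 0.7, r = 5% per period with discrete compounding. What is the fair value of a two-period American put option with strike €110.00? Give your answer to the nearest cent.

Risk-neutral probability p = (1 + 0.05 − 0.7)/(1.35 − 0.7) = 0.3500/0.6500 = 0.5385
Terminal stock prices: S_uu = 182.3, S_ud = 94.5, S_dd = 49
Terminal payoffs (K − S): max(-72.25, 0) = 0, max(15.5, 0) = 15.5, max(61, 0) = 61
Node u (S = 135): continuation = 1/1.05·[0.5385·0.0000 + 0.4615·15.5000] = 6.8132; exercise value = 0.0000 ≤ continuation, so V_u = 6.8132
Node d (S = 70): continuation = 1/1.05·[0.5385·15.5000 + 0.4615·61.0000] = 34.7619; exercise value = 40.0000 > continuation, so V_d = 40.0000 (exercise)
Node 0 (S = 100): continuation = 1/1.05·[0.5385·6.8132 + 0.4615·40.0000] = 21.0764; exercise value = 10.0000 ≤ continuation, so V_0 = 21.0764

€21.08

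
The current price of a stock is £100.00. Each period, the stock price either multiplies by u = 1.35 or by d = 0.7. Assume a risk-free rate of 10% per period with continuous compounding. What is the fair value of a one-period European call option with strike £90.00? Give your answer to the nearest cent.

Risk-neutral probability p = (e^0.1 − 0.7)/(1.35 − 0.7) = 0.4052/0.6500 = 0.6233
Terminal stock prices: S_u = 135, S_d = 70
Terminal payoffs (S − K): max(45, 0) = 45, max(-20, 0) = 0
Node 0 (S = 100): V_0 = e^(−0.1)·[0.6233·45.0000 + 0.3767·0.0000] = 25.3810

£25.38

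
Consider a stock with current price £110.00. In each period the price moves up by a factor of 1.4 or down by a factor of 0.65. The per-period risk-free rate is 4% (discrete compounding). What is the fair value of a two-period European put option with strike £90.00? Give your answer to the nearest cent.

Risk-neutral probability p = (1 + 0.04 − 0.65)/(1.4 − 0.65) = 0.3900/0.7500 = 0.5200
Terminal stock prices: S_uu = 215.6, S_ud = 100.1, S_dd = 46.48
Terminal payoffs (K − S): max(-125.6, 0) = 0, max(-10.1, 0) = 0, max(43.52, 0) = 43.52
Node u (S = 154): V_u = 1/1.04·[0.5200·0.0000 + 0.4800·0.0000] = 0.0000
Node d (S = 71.5): V_d = 1/1.04·[0.5200·0.0000 + 0.4800·43.5250] = 20.0885
Node 0 (S = 110): V_0 = 1/1.04·[0.5200·0.0000 + 0.4800·20.0885] = 9.2716

£9.27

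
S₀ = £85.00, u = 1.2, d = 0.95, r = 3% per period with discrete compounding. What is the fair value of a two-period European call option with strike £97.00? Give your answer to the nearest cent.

£2.45

Risk-neutral probability p = (1 + 0.03 − 0.95)/(1.2 − 0.95) = 0.0800/0.2500 = 0.3200
Terminal stock prices: S_uu = 122.4, S_ud = 96.9, S_dd = 76.71
Terminal payoffs (S − K): max(25.4, 0) = 25.4, max(-0.1, 0) = 0, max(-20.29, 0) = 0
Node u (S = 102): V_u = 1/1.03·[0.3200·25.4000 + 0.6800·0.0000] = 7.8913
Node d (S = 80.75): V_d = 1/1.03·[0.3200·0.0000 + 0.6800·0.0000] = 0.0000
Node 0 (S = 85): V_0 = 1/1.03·[0.3200·7.8913 + 0.6800·0.0000] = 2.4517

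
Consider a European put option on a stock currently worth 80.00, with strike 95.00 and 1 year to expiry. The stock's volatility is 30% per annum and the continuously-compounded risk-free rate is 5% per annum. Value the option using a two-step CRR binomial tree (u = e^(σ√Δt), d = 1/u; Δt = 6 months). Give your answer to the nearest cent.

CRR parameters: u = e^(σ√Δt) = e^(0.3·√0.5) = 1.2363, d = 1/u = 0.8089
Per-period rate: rΔt = 0.05·0.5 = 0.025, so R = e^0.025 = 1.0253
Risk-neutral probability p = (e^0.025 − 0.8089)/(1.2363 − 0.8089) = 0.2165/0.4275 = 0.5064
Terminal stock prices: S_uu = 122.3, S_ud = 80, S_dd = 52.34
Terminal payoffs (K − S): max(-27.28, 0) = 0, max(15, 0) = 15, max(42.66, 0) = 42.66
Node u (S = 98.9): V_u = e^(−0.025)·[0.5064·0.0000 + 0.4936·15.0000] = 7.2214
Node d (S = 64.71): V_d = e^(−0.025)·[0.5064·15.0000 + 0.4936·42.6599] = 27.9458
Node 0 (S = 80): V_0 = e^(−0.025)·[0.5064·7.2214 + 0.4936·27.9458] = 17.0203

17.02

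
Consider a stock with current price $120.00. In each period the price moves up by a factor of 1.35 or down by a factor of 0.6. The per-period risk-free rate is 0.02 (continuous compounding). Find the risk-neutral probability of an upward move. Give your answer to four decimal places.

Risk-neutral probability p = (e^0.02 − 0.6)/(1.35 − 0.6) = 0.4202/0.7500 = 0.5603

p = 0.5603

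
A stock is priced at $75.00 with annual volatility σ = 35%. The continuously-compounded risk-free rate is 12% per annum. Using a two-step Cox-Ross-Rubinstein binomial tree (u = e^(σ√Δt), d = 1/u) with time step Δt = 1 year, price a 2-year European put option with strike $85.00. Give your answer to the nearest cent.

$10.06

CRR parameters: u = e^(σ√Δt) = e^(0.35·√1) = 1.4191, d = 1/u = 0.7047
Per-period rate: rΔt = 0.12·1 = 0.12, so R = e^0.12 = 1.1275
Risk-neutral probability p = (e^0.12 − 0.7047)/(1.4191 − 0.7047) = 0.4228/0.7144 = 0.5919
Terminal stock prices: S_uu = 151, S_ud = 75, S_dd = 37.24
Terminal payoffs (K − S): max(-66.03, 0) = 0, max(10, 0) = 10, max(47.76, 0) = 47.76
Node u (S = 106.4): V_u = e^(−0.12)·[0.5919·0.0000 + 0.4081·10.0000] = 3.6199
Node d (S = 52.85): V_d = e^(−0.12)·[0.5919·10.0000 + 0.4081·47.7561] = 22.5366
Node 0 (S = 75): V_0 = e^(−0.12)·[0.5919·3.6199 + 0.4081·22.5366] = 10.0583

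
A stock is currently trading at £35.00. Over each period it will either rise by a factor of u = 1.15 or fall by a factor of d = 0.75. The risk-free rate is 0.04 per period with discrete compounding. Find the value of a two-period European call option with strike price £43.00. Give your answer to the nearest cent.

£1.60

Risk-neutral probability p = (1 + 0.04 − 0.75)/(1.15 − 0.75) = 0.2900/0.4000 = 0.7250
Terminal stock prices: S_uu = 46.29, S_ud = 30.19, S_dd = 19.69
Terminal payoffs (S − K): max(3.287, 0) = 3.287, max(-12.81, 0) = 0, max(-23.31, 0) = 0
Node u (S = 40.25): V_u = 1/1.04·[0.7250·3.2875 + 0.2750·0.0000] = 2.2918
Node d (S = 26.25): V_d = 1/1.04·[0.7250·0.0000 + 0.2750·0.0000] = 0.0000
Node 0 (S = 35): V_0 = 1/1.04·[0.7250·2.2918 + 0.2750·0.0000] = 1.5976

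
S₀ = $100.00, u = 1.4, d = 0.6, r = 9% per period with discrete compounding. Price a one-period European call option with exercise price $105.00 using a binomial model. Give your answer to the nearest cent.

Risk-neutral probability p = (1 + 0.09 − 0.6)/(1.4 − 0.6) = 0.4900/0.8000 = 0.6125
Terminal stock prices: S_u = 140, S_d = 60
Terminal payoffs (S − K): max(35, 0) = 35, max(-45, 0) = 0
Node 0 (S = 100): V_0 = 1/1.09·[0.6125·35.0000 + 0.3875·0.0000] = 19.6674

$19.67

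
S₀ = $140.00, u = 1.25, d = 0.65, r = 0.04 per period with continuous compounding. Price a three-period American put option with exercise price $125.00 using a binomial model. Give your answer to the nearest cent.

Risk-neutral probability p = (e^0.04 − 0.65)/(1.25 − 0.65) = 0.3908/0.6000 = 0.6514
Terminal stock prices: S_uuu = 273.4, S_uud = 142.2, S_udd = 73.94, S_ddd = 38.45
Terminal payoffs (K − S): max(-148.4, 0) = 0, max(-17.19, 0) = 0, max(51.06, 0) = 51.06, max(86.55, 0) = 86.55
Node uu (S = 218.8): continuation = e^(−0.04)·[0.6514·0.0000 + 0.3486·0.0000] = 0.0000; exercise value = 0.0000 ≤ continuation, so V_uu = 0.0000
Node ud (S = 113.8): continuation = e^(−0.04)·[0.6514·0.0000 + 0.3486·51.0625] = 17.1048; exercise value = 11.2500 ≤ continuation, so V_ud = 17.1048
Node dd (S = 59.15): continuation = e^(−0.04)·[0.6514·51.0625 + 0.3486·86.5525] = 60.9487; exercise value = 65.8500 > continuation, so V_dd = 65.8500 (exercise)
Node u (S = 175): continuation = e^(−0.04)·[0.6514·0.0000 + 0.3486·17.1048] = 5.7297; exercise value = 0.0000 ≤ continuation, so V_u = 5.7297
Node d (S = 91): continuation = e^(−0.04)·[0.6514·17.1048 + 0.3486·65.8500] = 32.7627; exercise value = 34.0000 > continuation, so V_d = 34.0000 (exercise)
Node 0 (S = 140): continuation = e^(−0.04)·[0.6514·5.7297 + 0.3486·34.0000] = 14.9750; exercise value = 0.0000 ≤ continuation, so V_0 = 14.9750

$14.97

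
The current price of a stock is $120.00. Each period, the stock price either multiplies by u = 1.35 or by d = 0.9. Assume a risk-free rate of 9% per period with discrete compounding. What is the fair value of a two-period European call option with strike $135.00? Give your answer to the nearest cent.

Risk-neutral probability p = (1 + 0.09 − 0.9)/(1.35 − 0.9) = 0.1900/0.4500 = 0.4222
Terminal stock prices: S_uu = 218.7, S_ud = 145.8, S_dd = 97.2
Terminal payoffs (S − K): max(83.7, 0) = 83.7, max(10.8, 0) = 10.8, max(-37.8, 0) = 0
Node u (S = 162): V_u = 1/1.09·[0.4222·83.7000 + 0.5778·10.8000] = 38.1468
Node d (S = 108): V_d = 1/1.09·[0.4222·10.8000 + 0.5778·0.0000] = 4.1835
Node 0 (S = 120): V_0 = 1/1.09·[0.4222·38.1468 + 0.5778·4.1835] = 16.9941

$16.99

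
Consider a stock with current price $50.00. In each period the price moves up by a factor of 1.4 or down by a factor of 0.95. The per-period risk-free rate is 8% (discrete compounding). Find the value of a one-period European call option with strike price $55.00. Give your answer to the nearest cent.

Risk-neutral probability p = (1 + 0.08 − 0.95)/(1.4 − 0.95) = 0.1300/0.4500 = 0.2889
Terminal stock prices: S_u = 70, S_d = 47.5
Terminal payoffs (S − K): max(15, 0) = 15, max(-7.5, 0) = 0
Node 0 (S = 50): V_0 = 1/1.08·[0.2889·15.0000 + 0.7111·0.0000] = 4.0123

$4.01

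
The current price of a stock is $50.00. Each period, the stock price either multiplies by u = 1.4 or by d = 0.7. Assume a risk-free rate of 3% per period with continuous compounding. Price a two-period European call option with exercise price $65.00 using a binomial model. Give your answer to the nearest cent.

$6.93

Risk-neutral probability p = (e^0.03 − 0.7)/(1.4 − 0.7) = 0.3305/0.7000 = 0.4721
Terminal stock prices: S_uu = 98, S_ud = 49, S_dd = 24.5
Terminal payoffs (S − K): max(33, 0) = 33, max(-16, 0) = 0, max(-40.5, 0) = 0
Node u (S = 70): V_u = e^(−0.03)·[0.4721·33.0000 + 0.5279·0.0000] = 15.1182
Node d (S = 35): V_d = e^(−0.03)·[0.4721·0.0000 + 0.5279·0.0000] = 0.0000
Node 0 (S = 50): V_0 = e^(−0.03)·[0.4721·15.1182 + 0.5279·0.0000] = 6.9260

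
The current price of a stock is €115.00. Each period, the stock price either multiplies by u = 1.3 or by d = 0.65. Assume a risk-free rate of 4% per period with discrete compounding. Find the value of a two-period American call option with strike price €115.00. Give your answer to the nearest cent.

€26.41

Risk-neutral probability p = (1 + 0.04 − 0.65)/(1.3 − 0.65) = 0.3900/0.6500 = 0.6000
Terminal stock prices: S_uu = 194.4, S_ud = 97.17, S_dd = 48.59
Terminal payoffs (S − K): max(79.35, 0) = 79.35, max(-17.83, 0) = 0, max(-66.41, 0) = 0
Node u (S = 149.5): continuation = 1/1.04·[0.6000·79.3500 + 0.4000·0.0000] = 45.7788; exercise value = 34.5000 ≤ continuation, so V_u = 45.7788
Node d (S = 74.75): continuation = 1/1.04·[0.6000·0.0000 + 0.4000·0.0000] = 0.0000; exercise value = 0.0000 ≤ continuation, so V_d = 0.0000
Node 0 (S = 115): continuation = 1/1.04·[0.6000·45.7788 + 0.4000·0.0000] = 26.4109; exercise value = 0.0000 ≤ continuation, so V_0 = 26.4109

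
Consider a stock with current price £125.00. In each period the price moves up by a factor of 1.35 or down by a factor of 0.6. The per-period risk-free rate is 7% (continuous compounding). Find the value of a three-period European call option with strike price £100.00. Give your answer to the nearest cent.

£55.17

Risk-neutral probability p = (e^0.07 − 0.6)/(1.35 − 0.6) = 0.4725/0.7500 = 0.6300
Terminal stock prices: S_uuu = 307.5, S_uud = 136.7, S_udd = 60.75, S_ddd = 27
Terminal payoffs (S − K): max(207.5, 0) = 207.5, max(36.69, 0) = 36.69, max(-39.25, 0) = 0, max(-73, 0) = 0
Node uu (S = 227.8): V_uu = e^(−0.07)·[0.6300·207.5469 + 0.3700·36.6875] = 134.5731
Node ud (S = 101.2): V_ud = e^(−0.07)·[0.6300·36.6875 + 0.3700·0.0000] = 21.5509
Node dd (S = 45): V_dd = e^(−0.07)·[0.6300·0.0000 + 0.3700·0.0000] = 0.0000
Node u (S = 168.8): V_u = e^(−0.07)·[0.6300·134.5731 + 0.3700·21.5509] = 86.4852
Node d (S = 75): V_d = e^(−0.07)·[0.6300·21.5509 + 0.3700·0.0000] = 12.6594
Node 0 (S = 125): V_0 = e^(−0.07)·[0.6300·86.4852 + 0.3700·12.6594] = 55.1702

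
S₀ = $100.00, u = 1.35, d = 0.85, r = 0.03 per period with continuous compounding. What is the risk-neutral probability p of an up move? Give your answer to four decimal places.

p = 0.3609

Risk-neutral probability p = (e^0.03 − 0.85)/(1.35 − 0.85) = 0.1805/0.5000 = 0.3609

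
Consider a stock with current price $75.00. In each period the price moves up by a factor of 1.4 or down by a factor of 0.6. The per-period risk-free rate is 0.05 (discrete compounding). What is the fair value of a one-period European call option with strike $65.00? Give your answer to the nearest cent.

$21.43

Risk-neutral probability p = (1 + 0.05 − 0.6)/(1.4 − 0.6) = 0.4500/0.8000 = 0.5625
Terminal stock prices: S_u = 105, S_d = 45
Terminal payoffs (S − K): max(40, 0) = 40, max(-20, 0) = 0
Node 0 (S = 75): V_0 = 1/1.05·[0.5625·40.0000 + 0.4375·0.0000] = 21.4286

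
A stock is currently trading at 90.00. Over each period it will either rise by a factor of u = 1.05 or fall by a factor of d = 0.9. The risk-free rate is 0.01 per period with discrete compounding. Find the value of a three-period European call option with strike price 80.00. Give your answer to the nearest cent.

Risk-neutral probability p = (1 + 0.01 − 0.9)/(1.05 − 0.9) = 0.1100/0.1500 = 0.7333
Terminal stock prices: S_uuu = 104.2, S_uud = 89.3, S_udd = 76.55, S_ddd = 65.61
Terminal payoffs (S − K): max(24.19, 0) = 24.19, max(9.303, 0) = 9.303, max(-3.455, 0) = 0, max(-14.39, 0) = 0
Node uu (S = 99.23): V_uu = 1/1.01·[0.7333·24.1863 + 0.2667·9.3025] = 20.0171
Node ud (S = 85.05): V_ud = 1/1.01·[0.7333·9.3025 + 0.2667·0.0000] = 6.7543
Node dd (S = 72.9): V_dd = 1/1.01·[0.7333·0.0000 + 0.2667·0.0000] = 0.0000
Node u (S = 94.5): V_u = 1/1.01·[0.7333·20.0171 + 0.2667·6.7543] = 16.3172
Node d (S = 81): V_d = 1/1.01·[0.7333·6.7543 + 0.2667·0.0000] = 4.9041
Node 0 (S = 90): V_0 = 1/1.01·[0.7333·16.3172 + 0.2667·4.9041] = 13.1423

13.14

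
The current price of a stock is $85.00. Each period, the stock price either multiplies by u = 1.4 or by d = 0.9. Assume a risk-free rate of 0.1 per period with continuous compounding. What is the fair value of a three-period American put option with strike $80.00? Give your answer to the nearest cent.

Risk-neutral probability p = (e^0.1 − 0.9)/(1.4 − 0.9) = 0.2052/0.5000 = 0.4103
Terminal stock prices: S_uuu = 233.2, S_uud = 149.9, S_udd = 96.39, S_ddd = 61.97
Terminal payoffs (K − S): max(-153.2, 0) = 0, max(-69.94, 0) = 0, max(-16.39, 0) = 0, max(18.03, 0) = 18.03
Node uu (S = 166.6): continuation = e^(−0.1)·[0.4103·0.0000 + 0.5897·0.0000] = 0.0000; exercise value = 0.0000 ≤ continuation, so V_uu = 0.0000
Node ud (S = 107.1): continuation = e^(−0.1)·[0.4103·0.0000 + 0.5897·0.0000] = 0.0000; exercise value = 0.0000 ≤ continuation, so V_ud = 0.0000
Node dd (S = 68.85): continuation = e^(−0.1)·[0.4103·0.0000 + 0.5897·18.0350] = 9.6225; exercise value = 11.1500 > continuation, so V_dd = 11.1500 (exercise)
Node u (S = 119): continuation = e^(−0.1)·[0.4103·0.0000 + 0.5897·0.0000] = 0.0000; exercise value = 0.0000 ≤ continuation, so V_u = 0.0000
Node d (S = 76.5): continuation = e^(−0.1)·[0.4103·0.0000 + 0.5897·11.1500] = 5.9490; exercise value = 3.5000 ≤ continuation, so V_d = 5.9490
Node 0 (S = 85): continuation = e^(−0.1)·[0.4103·0.0000 + 0.5897·5.9490] = 3.1741; exercise value = 0.0000 ≤ continuation, so V_0 = 3.1741

$3.17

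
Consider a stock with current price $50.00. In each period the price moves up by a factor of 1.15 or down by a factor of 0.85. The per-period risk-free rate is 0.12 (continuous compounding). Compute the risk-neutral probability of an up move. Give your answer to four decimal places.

Risk-neutral probability p = (e^0.12 − 0.85)/(1.15 − 0.85) = 0.2775/0.3000 = 0.9250

p = 0.9250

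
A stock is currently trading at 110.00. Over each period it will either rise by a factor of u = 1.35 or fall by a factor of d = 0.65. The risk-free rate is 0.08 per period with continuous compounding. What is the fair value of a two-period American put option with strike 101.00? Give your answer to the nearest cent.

11.28

Risk-neutral probability p = (e^0.08 − 0.65)/(1.35 − 0.65) = 0.4333/0.7000 = 0.6190
Terminal stock prices: S_uu = 200.5, S_ud = 96.53, S_dd = 46.48
Terminal payoffs (K − S): max(-99.48, 0) = 0, max(4.475, 0) = 4.475, max(54.52, 0) = 54.52
Node u (S = 148.5): continuation = e^(−0.08)·[0.6190·0.0000 + 0.3810·4.4750] = 1.5740; exercise value = 0.0000 ≤ continuation, so V_u = 1.5740
Node d (S = 71.5): continuation = e^(−0.08)·[0.6190·4.4750 + 0.3810·54.5250] = 21.7348; exercise value = 29.5000 > continuation, so V_d = 29.5000 (exercise)
Node 0 (S = 110): continuation = e^(−0.08)·[0.6190·1.5740 + 0.3810·29.5000] = 11.2752; exercise value = 0.0000 ≤ continuation, so V_0 = 11.2752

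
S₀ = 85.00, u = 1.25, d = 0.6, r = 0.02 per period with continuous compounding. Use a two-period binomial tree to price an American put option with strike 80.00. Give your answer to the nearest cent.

13.62

Risk-neutral probability p = (e^0.02 − 0.6)/(1.25 − 0.6) = 0.4202/0.6500 = 0.6465
Terminal stock prices: S_uu = 132.8, S_ud = 63.75, S_dd = 30.6
Terminal payoffs (K − S): max(-52.81, 0) = 0, max(16.25, 0) = 16.25, max(49.4, 0) = 49.4
Node u (S = 106.2): continuation = e^(−0.02)·[0.6465·0.0000 + 0.3535·16.2500] = 5.6312; exercise value = 0.0000 ≤ continuation, so V_u = 5.6312
Node d (S = 51): continuation = e^(−0.02)·[0.6465·16.2500 + 0.3535·49.4000] = 27.4159; exercise value = 29.0000 > continuation, so V_d = 29.0000 (exercise)
Node 0 (S = 85): continuation = e^(−0.02)·[0.6465·5.6312 + 0.3535·29.0000] = 13.6178; exercise value = 0.0000 ≤ continuation, so V_0 = 13.6178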